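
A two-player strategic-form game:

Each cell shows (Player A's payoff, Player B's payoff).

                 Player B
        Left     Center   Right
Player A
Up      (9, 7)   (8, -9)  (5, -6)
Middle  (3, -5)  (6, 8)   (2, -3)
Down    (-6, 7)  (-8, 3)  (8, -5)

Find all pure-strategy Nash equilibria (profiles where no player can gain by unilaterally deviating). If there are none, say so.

(Up, Left): Player A gets 9, best alternative 3; Player B gets 7, best alternative -6. No profitable deviation — NE.
(Up, Center): Player B can switch to Left (-9 → 7). Not NE.
(Up, Right): Player A can switch to Down (5 → 8). Not NE.
(Middle, Left): Player A can switch to Up (3 → 9). Not NE.
(Middle, Center): Player A can switch to Up (6 → 8). Not NE.
(Middle, Right): Player A can switch to Up (2 → 5). Not NE.
(Down, Left): Player A can switch to Up (-6 → 9). Not NE.
(Down, Center): Player A can switch to Up (-8 → 8). Not NE.
(Down, Right): Player B can switch to Left (-5 → 7). Not NE.

The unique pure-strategy Nash equilibrium is (Up, Left).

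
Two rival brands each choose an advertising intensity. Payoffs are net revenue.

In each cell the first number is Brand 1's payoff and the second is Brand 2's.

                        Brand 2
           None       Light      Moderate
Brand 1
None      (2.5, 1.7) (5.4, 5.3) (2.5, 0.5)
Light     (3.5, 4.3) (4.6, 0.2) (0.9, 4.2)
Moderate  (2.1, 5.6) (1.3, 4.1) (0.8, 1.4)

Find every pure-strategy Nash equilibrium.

Mark each player's best response to every combination of opponents' strategies; a profile where every player is best-responding is a pure Nash equilibrium.
Brand 1 against None: payoffs 2.5, 3.5, 2.1 → best response Light.
Brand 1 against Light: payoffs 5.4, 4.6, 1.3 → best response None.
Brand 1 against Moderate: payoffs 2.5, 0.9, 0.8 → best response None.
Brand 2 against None: payoffs 1.7, 5.3, 0.5 → best response Light.
Brand 2 against Light: payoffs 4.3, 0.2, 4.2 → best response None.
Brand 2 against Moderate: payoffs 5.6, 4.1, 1.4 → best response None.
Mutual best responses: (None, Light); (Light, None).

(None, Light) and (Light, None)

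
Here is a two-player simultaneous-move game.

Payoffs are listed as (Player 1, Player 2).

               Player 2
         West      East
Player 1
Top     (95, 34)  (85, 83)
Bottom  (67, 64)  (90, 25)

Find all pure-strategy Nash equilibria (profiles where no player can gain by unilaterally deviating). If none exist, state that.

There is no pure-strategy Nash equilibrium.

For each player, find the best response to each opponent profile; mutual best responses are the pure NE.
Player 1 against West: payoffs 95, 67 → best response Top.
Player 1 against East: payoffs 85, 90 → best response Bottom.
Player 2 against Top: payoffs 34, 83 → best response East.
Player 2 against Bottom: payoffs 64, 25 → best response West.
No profile is a mutual best response for all players.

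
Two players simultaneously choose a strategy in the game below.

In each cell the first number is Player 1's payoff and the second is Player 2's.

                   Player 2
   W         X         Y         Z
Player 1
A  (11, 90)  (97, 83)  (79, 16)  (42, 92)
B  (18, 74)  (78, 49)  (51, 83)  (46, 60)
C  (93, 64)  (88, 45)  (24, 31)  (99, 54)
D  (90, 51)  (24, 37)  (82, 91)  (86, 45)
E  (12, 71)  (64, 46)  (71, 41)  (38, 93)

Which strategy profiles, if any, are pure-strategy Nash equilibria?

(A, W): Player 1 can switch to B (11 → 18). Not NE.
(A, X): Player 2 can switch to W (83 → 90). Not NE.
(A, Y): Player 1 can switch to D (79 → 82). Not NE.
(A, Z): Player 1 can switch to B (42 → 46). Not NE.
(B, W): Player 1 can switch to C (18 → 93). Not NE.
(B, X): Player 1 can switch to A (78 → 97). Not NE.
(B, Y): Player 1 can switch to A (51 → 79). Not NE.
(B, Z): Player 1 can switch to C (46 → 99). Not NE.
(C, W): Player 1 gets 93, best alternative 90; Player 2 gets 64, best alternative 54. No profitable deviation — NE.
(C, X): Player 1 can switch to A (88 → 97). Not NE.
(C, Y): Player 1 can switch to A (24 → 79). Not NE.
(C, Z): Player 2 can switch to W (54 → 64). Not NE.
(D, W): Player 1 can switch to C (90 → 93). Not NE.
(D, Y): Player 1 gets 82, best alternative 79; Player 2 gets 91, best alternative 51. No profitable deviation — NE.
(The remaining 6 profiles each have a profitable deviation by the same check.)

Pure-strategy Nash equilibria: (C, W) and (D, Y)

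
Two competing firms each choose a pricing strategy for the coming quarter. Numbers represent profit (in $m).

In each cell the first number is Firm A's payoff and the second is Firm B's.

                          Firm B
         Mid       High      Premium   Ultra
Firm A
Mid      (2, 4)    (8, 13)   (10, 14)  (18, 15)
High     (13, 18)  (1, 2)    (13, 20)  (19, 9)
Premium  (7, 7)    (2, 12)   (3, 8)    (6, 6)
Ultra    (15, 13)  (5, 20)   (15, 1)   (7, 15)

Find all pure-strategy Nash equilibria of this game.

none

Firm A against Mid: payoffs 2, 13, 7, 15 → best response Ultra.
Firm A against High: payoffs 8, 1, 2, 5 → best response Mid.
Firm A against Premium: payoffs 10, 13, 3, 15 → best response Ultra.
Firm A against Ultra: payoffs 18, 19, 6, 7 → best response High.
Firm B against Mid: payoffs 4, 13, 14, 15 → best response Ultra.
Firm B against High: payoffs 18, 2, 20, 9 → best response Premium.
Firm B against Premium: payoffs 7, 12, 8, 6 → best response High.
Firm B against Ultra: payoffs 13, 20, 1, 15 → best response High.
No profile is a mutual best response for all players.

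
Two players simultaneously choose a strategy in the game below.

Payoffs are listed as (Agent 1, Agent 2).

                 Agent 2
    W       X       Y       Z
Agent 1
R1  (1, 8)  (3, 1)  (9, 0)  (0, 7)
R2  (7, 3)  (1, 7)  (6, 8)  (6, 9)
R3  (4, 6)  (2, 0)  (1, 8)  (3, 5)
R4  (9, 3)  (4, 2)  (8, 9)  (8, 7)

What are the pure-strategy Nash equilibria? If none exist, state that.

This game has no pure Nash equilibrium.

(R1, W): Agent 1 can switch to R2 (1 → 7). Not NE.
(R1, X): Agent 1 can switch to R4 (3 → 4). Not NE.
(R1, Y): Agent 2 can switch to W (0 → 8). Not NE.
(R1, Z): Agent 1 can switch to R2 (0 → 6). Not NE.
(R2, W): Agent 1 can switch to R4 (7 → 9). Not NE.
(R2, X): Agent 1 can switch to R1 (1 → 3). Not NE.
(R2, Y): Agent 1 can switch to R1 (6 → 9). Not NE.
(R2, Z): Agent 1 can switch to R4 (6 → 8). Not NE.
(The remaining 8 profiles each have a profitable deviation by the same check.)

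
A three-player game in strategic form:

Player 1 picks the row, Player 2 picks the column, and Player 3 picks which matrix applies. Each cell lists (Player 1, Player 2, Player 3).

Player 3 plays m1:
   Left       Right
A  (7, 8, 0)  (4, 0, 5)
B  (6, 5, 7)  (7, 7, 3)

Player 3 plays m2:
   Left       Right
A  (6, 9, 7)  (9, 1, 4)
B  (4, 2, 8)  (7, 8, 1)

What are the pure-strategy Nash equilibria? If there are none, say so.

(A, Left, m2); (B, Right, m1)

Player 1 against (Left, m1): payoffs 7, 6 → best response A.
Player 1 against (Left, m2): payoffs 6, 4 → best response A.
Player 1 against (Right, m1): payoffs 4, 7 → best response B.
Player 1 against (Right, m2): payoffs 9, 7 → best response A.
Player 2 against (A, m1): payoffs 8, 0 → best response Left.
Player 2 against (A, m2): payoffs 9, 1 → best response Left.
Player 2 against (B, m1): payoffs 5, 7 → best response Right.
Player 2 against (B, m2): payoffs 2, 8 → best response Right.
Player 3 against (A, Left): payoffs 0, 7 → best response m2.
Player 3 against (A, Right): payoffs 5, 4 → best response m1.
Player 3 against (B, Left): payoffs 7, 8 → best response m2.
Player 3 against (B, Right): payoffs 3, 1 → best response m1.
Mutual best responses: (A, Left, m2); (B, Right, m1).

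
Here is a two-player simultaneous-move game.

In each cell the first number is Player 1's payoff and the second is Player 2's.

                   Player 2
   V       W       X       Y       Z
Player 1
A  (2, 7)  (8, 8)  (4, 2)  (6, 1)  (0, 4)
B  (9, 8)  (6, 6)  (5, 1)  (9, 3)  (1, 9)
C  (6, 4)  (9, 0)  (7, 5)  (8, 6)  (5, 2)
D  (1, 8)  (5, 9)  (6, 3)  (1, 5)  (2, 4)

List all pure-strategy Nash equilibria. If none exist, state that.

(A, V): Player 1 can switch to B (2 → 9). Not NE.
(A, W): Player 1 can switch to C (8 → 9). Not NE.
(A, X): Player 1 can switch to B (4 → 5). Not NE.
(A, Y): Player 1 can switch to B (6 → 9). Not NE.
(A, Z): Player 1 can switch to B (0 → 1). Not NE.
(B, V): Player 2 can switch to Z (8 → 9). Not NE.
(B, W): Player 1 can switch to A (6 → 8). Not NE.
(B, X): Player 1 can switch to C (5 → 7). Not NE.
(The remaining 12 profiles each have a profitable deviation by the same check.)

No pure-strategy Nash equilibrium.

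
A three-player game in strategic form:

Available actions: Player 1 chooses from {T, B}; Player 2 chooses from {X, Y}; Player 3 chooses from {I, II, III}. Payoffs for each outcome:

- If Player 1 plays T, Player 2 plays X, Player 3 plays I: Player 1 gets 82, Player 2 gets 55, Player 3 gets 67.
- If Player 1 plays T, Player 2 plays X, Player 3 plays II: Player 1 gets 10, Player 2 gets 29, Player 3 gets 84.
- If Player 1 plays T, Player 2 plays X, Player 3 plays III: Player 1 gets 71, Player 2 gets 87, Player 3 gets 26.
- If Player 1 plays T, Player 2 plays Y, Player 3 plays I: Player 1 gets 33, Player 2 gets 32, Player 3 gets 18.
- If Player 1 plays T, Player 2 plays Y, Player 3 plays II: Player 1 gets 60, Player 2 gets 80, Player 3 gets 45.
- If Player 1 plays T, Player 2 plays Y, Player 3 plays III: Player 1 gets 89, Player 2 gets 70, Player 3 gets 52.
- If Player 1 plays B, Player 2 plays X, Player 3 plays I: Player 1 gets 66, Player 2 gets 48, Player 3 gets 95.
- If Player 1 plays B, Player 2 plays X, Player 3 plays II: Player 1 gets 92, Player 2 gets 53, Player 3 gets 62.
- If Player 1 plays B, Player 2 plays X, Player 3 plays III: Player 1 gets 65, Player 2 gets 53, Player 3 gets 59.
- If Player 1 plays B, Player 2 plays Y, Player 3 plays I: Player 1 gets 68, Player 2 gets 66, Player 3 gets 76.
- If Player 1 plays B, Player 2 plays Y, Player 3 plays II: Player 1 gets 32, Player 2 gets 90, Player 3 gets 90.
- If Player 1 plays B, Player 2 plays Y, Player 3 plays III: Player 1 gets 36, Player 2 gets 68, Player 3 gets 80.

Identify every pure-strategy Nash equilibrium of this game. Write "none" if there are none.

(T, X, I): Player 3 can switch to II (67 → 84). Not NE.
(T, X, II): Player 1 can switch to B (10 → 92). Not NE.
(T, X, III): Player 3 can switch to I (26 → 67). Not NE.
(T, Y, I): Player 1 can switch to B (33 → 68). Not NE.
(T, Y, II): Player 3 can switch to III (45 → 52). Not NE.
(T, Y, III): Player 2 can switch to X (70 → 87). Not NE.
(B, X, I): Player 1 can switch to T (66 → 82). Not NE.
(B, X, II): Player 2 can switch to Y (53 → 90). Not NE.
(B, X, III): Player 1 can switch to T (65 → 71). Not NE.
(B, Y, I): Player 3 can switch to II (76 → 90). Not NE.
(The remaining 2 profiles each have a profitable deviation by the same check.)

No pure-strategy Nash equilibrium.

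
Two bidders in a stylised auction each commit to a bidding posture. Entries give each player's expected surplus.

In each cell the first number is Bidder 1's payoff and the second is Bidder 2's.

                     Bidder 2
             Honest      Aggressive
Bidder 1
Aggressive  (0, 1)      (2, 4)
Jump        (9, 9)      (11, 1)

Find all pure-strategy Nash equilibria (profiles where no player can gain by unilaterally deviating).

Pure NE: (Jump, Honest)

Bidder 1 against Honest: payoffs 0, 9 → best response Jump.
Bidder 1 against Aggressive: payoffs 2, 11 → best response Jump.
Bidder 2 against Aggressive: payoffs 1, 4 → best response Aggressive.
Bidder 2 against Jump: payoffs 9, 1 → best response Honest.
Mutual best responses: (Jump, Honest).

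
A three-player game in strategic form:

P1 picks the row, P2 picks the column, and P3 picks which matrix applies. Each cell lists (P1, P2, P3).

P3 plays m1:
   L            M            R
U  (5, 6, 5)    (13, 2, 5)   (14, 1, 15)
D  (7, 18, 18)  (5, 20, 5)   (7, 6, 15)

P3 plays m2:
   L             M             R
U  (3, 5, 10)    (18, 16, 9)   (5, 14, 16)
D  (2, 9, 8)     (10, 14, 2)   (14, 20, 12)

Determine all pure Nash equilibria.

P1 against (L, m1): payoffs 5, 7 → best response D.
P1 against (L, m2): payoffs 3, 2 → best response U.
P1 against (M, m1): payoffs 13, 5 → best response U.
P1 against (M, m2): payoffs 18, 10 → best response U.
P1 against (R, m1): payoffs 14, 7 → best response U.
P1 against (R, m2): payoffs 5, 14 → best response D.
P2 against (U, m1): payoffs 6, 2, 1 → best response L.
P2 against (U, m2): payoffs 5, 16, 14 → best response M.
P2 against (D, m1): payoffs 18, 20, 6 → best response M.
P2 against (D, m2): payoffs 9, 14, 20 → best response R.
P3 against (U, L): payoffs 5, 10 → best response m2.
P3 against (U, M): payoffs 5, 9 → best response m2.
P3 against (U, R): payoffs 15, 16 → best response m2.
P3 against (D, L): payoffs 18, 8 → best response m1.
P3 against (D, M): payoffs 5, 2 → best response m1.
P3 against (D, R): payoffs 15, 12 → best response m1.
Mutual best responses: (U, M, m2).

The unique pure-strategy Nash equilibrium is (U, M, m2).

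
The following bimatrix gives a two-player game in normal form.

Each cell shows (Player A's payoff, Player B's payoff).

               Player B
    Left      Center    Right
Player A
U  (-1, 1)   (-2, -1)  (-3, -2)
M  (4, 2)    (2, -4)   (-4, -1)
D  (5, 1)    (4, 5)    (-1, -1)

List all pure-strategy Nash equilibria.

Player A against Left: payoffs -1, 4, 5 → best response D.
Player A against Center: payoffs -2, 2, 4 → best response D.
Player A against Right: payoffs -3, -4, -1 → best response D.
Player B against U: payoffs 1, -1, -2 → best response Left.
Player B against M: payoffs 2, -4, -1 → best response Left.
Player B against D: payoffs 1, 5, -1 → best response Center.
Mutual best responses: (D, Center).

Pure NE: (D, Center)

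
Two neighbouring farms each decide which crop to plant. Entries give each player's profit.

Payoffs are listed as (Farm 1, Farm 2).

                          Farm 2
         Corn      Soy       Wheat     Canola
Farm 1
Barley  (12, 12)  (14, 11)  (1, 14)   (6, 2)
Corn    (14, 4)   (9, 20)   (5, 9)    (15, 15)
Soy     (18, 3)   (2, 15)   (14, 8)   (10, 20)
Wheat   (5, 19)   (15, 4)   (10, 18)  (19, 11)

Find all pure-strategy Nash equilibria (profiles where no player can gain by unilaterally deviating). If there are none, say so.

For each player, find the best response to each opponent profile; mutual best responses are the pure NE.
Farm 1 against Corn: payoffs 12, 14, 18, 5 → best response Soy.
Farm 1 against Soy: payoffs 14, 9, 2, 15 → best response Wheat.
Farm 1 against Wheat: payoffs 1, 5, 14, 10 → best response Soy.
Farm 1 against Canola: payoffs 6, 15, 10, 19 → best response Wheat.
Farm 2 against Barley: payoffs 12, 11, 14, 2 → best response Wheat.
Farm 2 against Corn: payoffs 4, 20, 9, 15 → best response Soy.
Farm 2 against Soy: payoffs 3, 15, 8, 20 → best response Canola.
Farm 2 against Wheat: payoffs 19, 4, 18, 11 → best response Corn.
No profile is a mutual best response for all players.

This game has no pure Nash equilibrium.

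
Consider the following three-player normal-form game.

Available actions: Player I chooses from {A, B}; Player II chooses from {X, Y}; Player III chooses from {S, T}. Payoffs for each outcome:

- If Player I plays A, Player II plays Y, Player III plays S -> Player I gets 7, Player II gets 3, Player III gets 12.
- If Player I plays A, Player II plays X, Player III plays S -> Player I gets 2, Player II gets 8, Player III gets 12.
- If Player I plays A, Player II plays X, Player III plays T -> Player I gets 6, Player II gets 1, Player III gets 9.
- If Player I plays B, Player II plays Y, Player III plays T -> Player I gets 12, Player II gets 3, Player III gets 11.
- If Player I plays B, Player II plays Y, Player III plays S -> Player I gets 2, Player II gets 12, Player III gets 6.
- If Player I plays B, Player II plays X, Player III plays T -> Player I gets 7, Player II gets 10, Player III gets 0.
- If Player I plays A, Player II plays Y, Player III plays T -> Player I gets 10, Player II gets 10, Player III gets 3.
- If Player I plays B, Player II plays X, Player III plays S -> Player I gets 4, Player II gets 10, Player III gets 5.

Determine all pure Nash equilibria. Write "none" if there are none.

Player I against (X, S): payoffs 2, 4 → best response B.
Player I against (X, T): payoffs 6, 7 → best response B.
Player I against (Y, S): payoffs 7, 2 → best response A.
Player I against (Y, T): payoffs 10, 12 → best response B.
Player II against (A, S): payoffs 8, 3 → best response X.
Player II against (A, T): payoffs 1, 10 → best response Y.
Player II against (B, S): payoffs 10, 12 → best response Y.
Player II against (B, T): payoffs 10, 3 → best response X.
Player III against (A, X): payoffs 12, 9 → best response S.
Player III against (A, Y): payoffs 12, 3 → best response S.
Player III against (B, X): payoffs 5, 0 → best response S.
Player III against (B, Y): payoffs 6, 11 → best response T.
No profile is a mutual best response for all players.

No pure-strategy Nash equilibrium.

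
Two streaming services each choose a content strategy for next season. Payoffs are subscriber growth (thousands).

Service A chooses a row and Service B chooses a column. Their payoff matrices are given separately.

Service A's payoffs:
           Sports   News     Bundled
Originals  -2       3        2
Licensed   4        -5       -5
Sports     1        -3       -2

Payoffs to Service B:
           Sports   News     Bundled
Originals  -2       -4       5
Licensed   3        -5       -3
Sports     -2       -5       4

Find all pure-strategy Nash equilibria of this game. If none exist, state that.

(Originals, Sports): Service A can switch to Licensed (-2 → 4). Not NE.
(Originals, News): Service B can switch to Sports (-4 → -2). Not NE.
(Originals, Bundled): Service A gets 2, best alternative -2; Service B gets 5, best alternative -2. No profitable deviation — NE.
(Licensed, Sports): Service A gets 4, best alternative 1; Service B gets 3, best alternative -3. No profitable deviation — NE.
(Licensed, News): Service A can switch to Originals (-5 → 3). Not NE.
(Licensed, Bundled): Service A can switch to Originals (-5 → 2). Not NE.
(Sports, Sports): Service A can switch to Licensed (1 → 4). Not NE.
(Sports, News): Service A can switch to Originals (-3 → 3). Not NE.
(Sports, Bundled): Service A can switch to Originals (-2 → 2). Not NE.

The pure Nash equilibria are (Originals, Bundled); (Licensed, Sports).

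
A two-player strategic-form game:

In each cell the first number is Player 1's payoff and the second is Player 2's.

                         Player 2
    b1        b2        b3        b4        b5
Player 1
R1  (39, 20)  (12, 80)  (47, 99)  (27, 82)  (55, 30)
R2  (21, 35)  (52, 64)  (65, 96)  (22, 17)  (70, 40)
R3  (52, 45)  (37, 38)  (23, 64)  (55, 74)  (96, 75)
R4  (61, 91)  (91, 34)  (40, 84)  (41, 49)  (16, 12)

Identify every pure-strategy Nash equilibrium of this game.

The pure Nash equilibria are (R2, b3); (R3, b5); (R4, b1).

(R1, b1): Player 1 can switch to R3 (39 → 52). Not NE.
(R1, b2): Player 1 can switch to R2 (12 → 52). Not NE.
(R1, b3): Player 1 can switch to R2 (47 → 65). Not NE.
(R1, b4): Player 1 can switch to R3 (27 → 55). Not NE.
(R1, b5): Player 1 can switch to R2 (55 → 70). Not NE.
(R2, b1): Player 1 can switch to R1 (21 → 39). Not NE.
(R2, b2): Player 1 can switch to R4 (52 → 91). Not NE.
(R2, b3): Player 1 gets 65, best alternative 47; Player 2 gets 96, best alternative 64. No profitable deviation — NE.
(R2, b4): Player 1 can switch to R1 (22 → 27). Not NE.
(R2, b5): Player 1 can switch to R3 (70 → 96). Not NE.
(R3, b1): Player 1 can switch to R4 (52 → 61). Not NE.
(R3, b2): Player 1 can switch to R2 (37 → 52). Not NE.
(R3, b3): Player 1 can switch to R1 (23 → 47). Not NE.
(R3, b5): Player 1 gets 96, best alternative 70; Player 2 gets 75, best alternative 74. No profitable deviation — NE.
(R4, b1): Player 1 gets 61, best alternative 52; Player 2 gets 91, best alternative 84. No profitable deviation — NE.
(The remaining 5 profiles each have a profitable deviation by the same check.)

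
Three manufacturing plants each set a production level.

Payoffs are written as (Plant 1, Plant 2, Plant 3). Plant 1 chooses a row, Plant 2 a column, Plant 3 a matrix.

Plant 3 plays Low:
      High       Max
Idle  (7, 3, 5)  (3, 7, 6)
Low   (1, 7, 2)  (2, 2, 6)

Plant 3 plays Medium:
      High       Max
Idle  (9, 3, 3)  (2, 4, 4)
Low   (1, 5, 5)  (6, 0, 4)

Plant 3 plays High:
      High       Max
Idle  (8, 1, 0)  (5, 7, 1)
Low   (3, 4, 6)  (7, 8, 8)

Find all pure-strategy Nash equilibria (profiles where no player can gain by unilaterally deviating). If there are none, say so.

Pure-strategy Nash equilibria: (Idle, Max, Low); (Low, Max, High)

Plant 1 against (High, Low): payoffs 7, 1 → best response Idle.
Plant 1 against (High, Medium): payoffs 9, 1 → best response Idle.
Plant 1 against (High, High): payoffs 8, 3 → best response Idle.
Plant 1 against (Max, Low): payoffs 3, 2 → best response Idle.
Plant 1 against (Max, Medium): payoffs 2, 6 → best response Low.
Plant 1 against (Max, High): payoffs 5, 7 → best response Low.
Plant 2 against (Idle, Low): payoffs 3, 7 → best response Max.
Plant 2 against (Idle, Medium): payoffs 3, 4 → best response Max.
Plant 2 against (Idle, High): payoffs 1, 7 → best response Max.
Plant 2 against (Low, Low): payoffs 7, 2 → best response High.
Plant 2 against (Low, Medium): payoffs 5, 0 → best response High.
Plant 2 against (Low, High): payoffs 4, 8 → best response Max.
Plant 3 against (Idle, High): payoffs 5, 3, 0 → best response Low.
Plant 3 against (Idle, Max): payoffs 6, 4, 1 → best response Low.
Plant 3 against (Low, High): payoffs 2, 5, 6 → best response High.
Plant 3 against (Low, Max): payoffs 6, 4, 8 → best response High.
Mutual best responses: (Idle, Max, Low); (Low, Max, High).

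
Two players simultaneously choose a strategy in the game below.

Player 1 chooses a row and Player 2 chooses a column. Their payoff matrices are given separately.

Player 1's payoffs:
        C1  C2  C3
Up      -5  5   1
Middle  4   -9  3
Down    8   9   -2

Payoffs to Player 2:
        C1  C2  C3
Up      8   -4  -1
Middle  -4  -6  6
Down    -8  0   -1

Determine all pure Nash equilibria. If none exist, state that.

The pure Nash equilibria are (Middle, C3); (Down, C2).

Player 1 against C1: payoffs -5, 4, 8 → best response Down.
Player 1 against C2: payoffs 5, -9, 9 → best response Down.
Player 1 against C3: payoffs 1, 3, -2 → best response Middle.
Player 2 against Up: payoffs 8, -4, -1 → best response C1.
Player 2 against Middle: payoffs -4, -6, 6 → best response C3.
Player 2 against Down: payoffs -8, 0, -1 → best response C2.
Mutual best responses: (Middle, C3); (Down, C2).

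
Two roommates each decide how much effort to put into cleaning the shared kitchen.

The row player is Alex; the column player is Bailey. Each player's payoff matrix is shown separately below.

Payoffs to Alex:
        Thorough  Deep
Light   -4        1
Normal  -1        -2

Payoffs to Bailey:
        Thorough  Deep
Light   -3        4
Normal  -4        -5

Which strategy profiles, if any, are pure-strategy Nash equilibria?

Alex against Thorough: payoffs -4, -1 → best response Normal.
Alex against Deep: payoffs 1, -2 → best response Light.
Bailey against Light: payoffs -3, 4 → best response Deep.
Bailey against Normal: payoffs -4, -5 → best response Thorough.
Mutual best responses: (Light, Deep); (Normal, Thorough).

(Light, Deep) and (Normal, Thorough)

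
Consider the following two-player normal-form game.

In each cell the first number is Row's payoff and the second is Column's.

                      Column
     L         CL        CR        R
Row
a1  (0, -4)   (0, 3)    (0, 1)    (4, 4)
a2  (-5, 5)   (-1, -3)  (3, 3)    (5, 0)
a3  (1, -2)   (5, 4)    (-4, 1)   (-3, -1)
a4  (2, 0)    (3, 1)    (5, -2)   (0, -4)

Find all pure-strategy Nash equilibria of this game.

Row against L: payoffs 0, -5, 1, 2 → best response a4.
Row against CL: payoffs 0, -1, 5, 3 → best response a3.
Row against CR: payoffs 0, 3, -4, 5 → best response a4.
Row against R: payoffs 4, 5, -3, 0 → best response a2.
Column against a1: payoffs -4, 3, 1, 4 → best response R.
Column against a2: payoffs 5, -3, 3, 0 → best response L.
Column against a3: payoffs -2, 4, 1, -1 → best response CL.
Column against a4: payoffs 0, 1, -2, -4 → best response CL.
Mutual best responses: (a3, CL).

(a3, CL)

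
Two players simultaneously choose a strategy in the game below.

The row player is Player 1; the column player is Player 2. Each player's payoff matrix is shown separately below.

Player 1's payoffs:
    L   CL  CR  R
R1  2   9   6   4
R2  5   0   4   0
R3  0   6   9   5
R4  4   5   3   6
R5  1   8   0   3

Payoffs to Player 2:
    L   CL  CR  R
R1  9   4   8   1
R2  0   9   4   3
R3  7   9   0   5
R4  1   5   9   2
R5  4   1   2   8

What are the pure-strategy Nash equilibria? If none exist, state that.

For each player, find the best response to each opponent profile; mutual best responses are the pure NE.
Player 1 against L: payoffs 2, 5, 0, 4, 1 → best response R2.
Player 1 against CL: payoffs 9, 0, 6, 5, 8 → best response R1.
Player 1 against CR: payoffs 6, 4, 9, 3, 0 → best response R3.
Player 1 against R: payoffs 4, 0, 5, 6, 3 → best response R4.
Player 2 against R1: payoffs 9, 4, 8, 1 → best response L.
Player 2 against R2: payoffs 0, 9, 4, 3 → best response CL.
Player 2 against R3: payoffs 7, 9, 0, 5 → best response CL.
Player 2 against R4: payoffs 1, 5, 9, 2 → best response CR.
Player 2 against R5: payoffs 4, 1, 2, 8 → best response R.
No profile is a mutual best response for all players.

This game has no pure Nash equilibrium.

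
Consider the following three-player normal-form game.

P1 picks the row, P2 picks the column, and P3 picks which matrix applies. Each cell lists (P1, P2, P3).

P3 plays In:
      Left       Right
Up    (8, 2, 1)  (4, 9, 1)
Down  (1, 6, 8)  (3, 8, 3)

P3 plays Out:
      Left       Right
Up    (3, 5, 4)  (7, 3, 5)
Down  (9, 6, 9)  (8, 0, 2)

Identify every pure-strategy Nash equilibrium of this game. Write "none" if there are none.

Mark each player's best response to every combination of opponents' strategies; a profile where every player is best-responding is a pure Nash equilibrium.
P1 against (Left, In): payoffs 8, 1 → best response Up.
P1 against (Left, Out): payoffs 3, 9 → best response Down.
P1 against (Right, In): payoffs 4, 3 → best response Up.
P1 against (Right, Out): payoffs 7, 8 → best response Down.
P2 against (Up, In): payoffs 2, 9 → best response Right.
P2 against (Up, Out): payoffs 5, 3 → best response Left.
P2 against (Down, In): payoffs 6, 8 → best response Right.
P2 against (Down, Out): payoffs 6, 0 → best response Left.
P3 against (Up, Left): payoffs 1, 4 → best response Out.
P3 against (Up, Right): payoffs 1, 5 → best response Out.
P3 against (Down, Left): payoffs 8, 9 → best response Out.
P3 against (Down, Right): payoffs 3, 2 → best response In.
Mutual best responses: (Down, Left, Out).

Pure NE: (Down, Left, Out)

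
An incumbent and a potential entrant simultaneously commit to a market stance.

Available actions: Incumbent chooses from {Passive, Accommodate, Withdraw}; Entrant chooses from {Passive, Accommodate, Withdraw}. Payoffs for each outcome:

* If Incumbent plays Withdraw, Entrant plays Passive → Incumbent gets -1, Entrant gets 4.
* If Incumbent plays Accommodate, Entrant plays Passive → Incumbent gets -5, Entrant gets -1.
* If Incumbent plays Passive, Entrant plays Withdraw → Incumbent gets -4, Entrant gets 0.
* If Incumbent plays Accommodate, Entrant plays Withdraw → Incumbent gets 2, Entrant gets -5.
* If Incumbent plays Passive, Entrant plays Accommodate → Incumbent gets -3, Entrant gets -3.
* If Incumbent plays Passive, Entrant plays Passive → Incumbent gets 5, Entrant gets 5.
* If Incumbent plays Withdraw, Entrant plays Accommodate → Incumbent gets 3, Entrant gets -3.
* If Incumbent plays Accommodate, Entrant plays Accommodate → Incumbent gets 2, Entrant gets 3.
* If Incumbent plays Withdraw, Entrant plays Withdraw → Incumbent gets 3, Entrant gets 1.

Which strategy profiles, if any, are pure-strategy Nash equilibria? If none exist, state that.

The unique pure-strategy Nash equilibrium is (Passive, Passive).

Incumbent against Passive: payoffs 5, -5, -1 → best response Passive.
Incumbent against Accommodate: payoffs -3, 2, 3 → best response Withdraw.
Incumbent against Withdraw: payoffs -4, 2, 3 → best response Withdraw.
Entrant against Passive: payoffs 5, -3, 0 → best response Passive.
Entrant against Accommodate: payoffs -1, 3, -5 → best response Accommodate.
Entrant against Withdraw: payoffs 4, -3, 1 → best response Passive.
Mutual best responses: (Passive, Passive).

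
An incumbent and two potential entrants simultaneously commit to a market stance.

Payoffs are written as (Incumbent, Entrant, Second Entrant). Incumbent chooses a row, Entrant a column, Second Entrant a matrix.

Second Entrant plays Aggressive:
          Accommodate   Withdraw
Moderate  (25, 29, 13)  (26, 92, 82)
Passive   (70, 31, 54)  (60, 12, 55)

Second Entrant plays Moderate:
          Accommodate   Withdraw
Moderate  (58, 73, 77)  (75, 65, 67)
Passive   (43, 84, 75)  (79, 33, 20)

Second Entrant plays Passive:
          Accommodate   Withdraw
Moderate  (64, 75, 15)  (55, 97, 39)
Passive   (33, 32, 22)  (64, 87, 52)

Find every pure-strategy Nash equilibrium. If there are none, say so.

(Moderate, Accommodate, Moderate)

(Moderate, Accommodate, Aggressive): Incumbent can switch to Passive (25 → 70). Not NE.
(Moderate, Accommodate, Moderate): Incumbent gets 58, best alternative 43; Entrant gets 73, best alternative 65; Second Entrant gets 77, best alternative 15. No profitable deviation — NE.
(Moderate, Accommodate, Passive): Entrant can switch to Withdraw (75 → 97). Not NE.
(Moderate, Withdraw, Aggressive): Incumbent can switch to Passive (26 → 60). Not NE.
(Moderate, Withdraw, Moderate): Incumbent can switch to Passive (75 → 79). Not NE.
(Moderate, Withdraw, Passive): Incumbent can switch to Passive (55 → 64). Not NE.
(Passive, Accommodate, Aggressive): Second Entrant can switch to Moderate (54 → 75). Not NE.
(The remaining 5 profiles each have a profitable deviation by the same check.)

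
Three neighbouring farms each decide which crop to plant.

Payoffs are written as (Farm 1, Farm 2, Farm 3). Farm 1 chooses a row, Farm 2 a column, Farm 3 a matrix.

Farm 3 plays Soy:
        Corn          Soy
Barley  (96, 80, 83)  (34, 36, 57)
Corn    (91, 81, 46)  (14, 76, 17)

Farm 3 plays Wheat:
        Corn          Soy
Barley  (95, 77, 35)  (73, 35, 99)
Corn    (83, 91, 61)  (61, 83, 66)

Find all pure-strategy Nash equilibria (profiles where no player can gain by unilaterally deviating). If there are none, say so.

(Barley, Corn, Soy): Farm 1 gets 96, best alternative 91; Farm 2 gets 80, best alternative 36; Farm 3 gets 83, best alternative 35. No profitable deviation — NE.
(Barley, Corn, Wheat): Farm 3 can switch to Soy (35 → 83). Not NE.
(Barley, Soy, Soy): Farm 2 can switch to Corn (36 → 80). Not NE.
(Barley, Soy, Wheat): Farm 2 can switch to Corn (35 → 77). Not NE.
(Corn, Corn, Soy): Farm 1 can switch to Barley (91 → 96). Not NE.
(Corn, Corn, Wheat): Farm 1 can switch to Barley (83 → 95). Not NE.
(Corn, Soy, Soy): Farm 1 can switch to Barley (14 → 34). Not NE.
(Corn, Soy, Wheat): Farm 1 can switch to Barley (61 → 73). Not NE.

Pure NE: (Barley, Corn, Soy)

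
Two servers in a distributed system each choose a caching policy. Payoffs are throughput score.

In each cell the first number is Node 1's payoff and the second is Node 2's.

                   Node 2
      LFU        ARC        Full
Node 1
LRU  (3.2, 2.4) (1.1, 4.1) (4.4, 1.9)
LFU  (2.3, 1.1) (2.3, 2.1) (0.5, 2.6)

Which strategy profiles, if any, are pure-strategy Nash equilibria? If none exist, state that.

There is no pure-strategy Nash equilibrium.

Node 1 against LFU: payoffs 3.2, 2.3 → best response LRU.
Node 1 against ARC: payoffs 1.1, 2.3 → best response LFU.
Node 1 against Full: payoffs 4.4, 0.5 → best response LRU.
Node 2 against LRU: payoffs 2.4, 4.1, 1.9 → best response ARC.
Node 2 against LFU: payoffs 1.1, 2.1, 2.6 → best response Full.
No profile is a mutual best response for all players.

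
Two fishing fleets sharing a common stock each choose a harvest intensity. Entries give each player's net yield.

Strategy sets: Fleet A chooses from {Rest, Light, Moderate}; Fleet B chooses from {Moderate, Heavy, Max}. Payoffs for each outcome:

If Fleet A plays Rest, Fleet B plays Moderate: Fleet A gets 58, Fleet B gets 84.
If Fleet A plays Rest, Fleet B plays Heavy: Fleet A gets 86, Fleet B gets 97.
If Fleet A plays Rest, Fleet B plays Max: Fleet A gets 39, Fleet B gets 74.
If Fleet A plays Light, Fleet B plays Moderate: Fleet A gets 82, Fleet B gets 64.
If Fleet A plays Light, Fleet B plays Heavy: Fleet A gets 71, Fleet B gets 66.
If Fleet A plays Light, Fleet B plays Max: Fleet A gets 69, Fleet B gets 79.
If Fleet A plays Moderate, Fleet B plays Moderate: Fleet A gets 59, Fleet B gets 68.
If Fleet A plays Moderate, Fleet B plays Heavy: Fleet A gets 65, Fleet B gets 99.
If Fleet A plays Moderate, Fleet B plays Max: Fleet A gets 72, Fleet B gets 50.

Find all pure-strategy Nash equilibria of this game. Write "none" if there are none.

Fleet A against Moderate: payoffs 58, 82, 59 → best response Light.
Fleet A against Heavy: payoffs 86, 71, 65 → best response Rest.
Fleet A against Max: payoffs 39, 69, 72 → best response Moderate.
Fleet B against Rest: payoffs 84, 97, 74 → best response Heavy.
Fleet B against Light: payoffs 64, 66, 79 → best response Max.
Fleet B against Moderate: payoffs 68, 99, 50 → best response Heavy.
Mutual best responses: (Rest, Heavy).

Pure NE: (Rest, Heavy)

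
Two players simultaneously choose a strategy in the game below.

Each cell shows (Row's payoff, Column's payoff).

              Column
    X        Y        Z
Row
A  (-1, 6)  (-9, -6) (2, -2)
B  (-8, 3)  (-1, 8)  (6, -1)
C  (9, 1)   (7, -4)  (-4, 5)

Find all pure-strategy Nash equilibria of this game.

Row against X: payoffs -1, -8, 9 → best response C.
Row against Y: payoffs -9, -1, 7 → best response C.
Row against Z: payoffs 2, 6, -4 → best response B.
Column against A: payoffs 6, -6, -2 → best response X.
Column against B: payoffs 3, 8, -1 → best response Y.
Column against C: payoffs 1, -4, 5 → best response Z.
No profile is a mutual best response for all players.

No pure-strategy Nash equilibrium.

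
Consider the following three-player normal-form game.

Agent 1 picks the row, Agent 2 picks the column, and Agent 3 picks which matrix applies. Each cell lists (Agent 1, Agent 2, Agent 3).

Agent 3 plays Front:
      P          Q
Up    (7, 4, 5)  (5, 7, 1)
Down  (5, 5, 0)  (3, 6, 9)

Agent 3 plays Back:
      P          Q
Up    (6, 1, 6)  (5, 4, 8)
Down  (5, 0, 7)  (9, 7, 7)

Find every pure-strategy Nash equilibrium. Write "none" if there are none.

For each strategy profile, look for a profitable unilateral deviation.
(Up, P, Front): Agent 2 can switch to Q (4 → 7). Not NE.
(Up, P, Back): Agent 2 can switch to Q (1 → 4). Not NE.
(Up, Q, Front): Agent 3 can switch to Back (1 → 8). Not NE.
(Up, Q, Back): Agent 1 can switch to Down (5 → 9). Not NE.
(Down, P, Front): Agent 1 can switch to Up (5 → 7). Not NE.
(Down, P, Back): Agent 1 can switch to Up (5 → 6). Not NE.
(Down, Q, Front): Agent 1 can switch to Up (3 → 5). Not NE.
(Down, Q, Back): Agent 3 can switch to Front (7 → 9). Not NE.

There is no pure-strategy Nash equilibrium.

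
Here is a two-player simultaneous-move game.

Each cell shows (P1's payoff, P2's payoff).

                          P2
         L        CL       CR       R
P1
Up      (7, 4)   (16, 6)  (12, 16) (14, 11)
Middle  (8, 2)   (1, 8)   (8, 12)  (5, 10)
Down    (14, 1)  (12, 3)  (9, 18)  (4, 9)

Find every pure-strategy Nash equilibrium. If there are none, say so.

Pure NE: (Up, CR)

For each strategy profile, look for a profitable unilateral deviation.
(Up, L): P1 can switch to Middle (7 → 8). Not NE.
(Up, CL): P2 can switch to CR (6 → 16). Not NE.
(Up, CR): P1 gets 12, best alternative 9; P2 gets 16, best alternative 11. No profitable deviation — NE.
(Up, R): P2 can switch to CR (11 → 16). Not NE.
(Middle, L): P1 can switch to Down (8 → 14). Not NE.
(Middle, CL): P1 can switch to Up (1 → 16). Not NE.
(Middle, CR): P1 can switch to Up (8 → 12). Not NE.
(Middle, R): P1 can switch to Up (5 → 14). Not NE.
(Down, L): P2 can switch to CL (1 → 3). Not NE.
(Down, CL): P1 can switch to Up (12 → 16). Not NE.
(Down, CR): P1 can switch to Up (9 → 12). Not NE.
(The remaining 1 profile has a profitable deviation by the same check.)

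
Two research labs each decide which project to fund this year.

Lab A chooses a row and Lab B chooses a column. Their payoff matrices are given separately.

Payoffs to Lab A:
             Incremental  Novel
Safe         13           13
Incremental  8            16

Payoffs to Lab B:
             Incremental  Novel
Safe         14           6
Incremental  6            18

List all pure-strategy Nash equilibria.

(Safe, Incremental) and (Incremental, Novel)

For each player, find the best response to each opponent profile; mutual best responses are the pure NE.
Lab A against Incremental: payoffs 13, 8 → best response Safe.
Lab A against Novel: payoffs 13, 16 → best response Incremental.
Lab B against Safe: payoffs 14, 6 → best response Incremental.
Lab B against Incremental: payoffs 6, 18 → best response Novel.
Mutual best responses: (Safe, Incremental); (Incremental, Novel).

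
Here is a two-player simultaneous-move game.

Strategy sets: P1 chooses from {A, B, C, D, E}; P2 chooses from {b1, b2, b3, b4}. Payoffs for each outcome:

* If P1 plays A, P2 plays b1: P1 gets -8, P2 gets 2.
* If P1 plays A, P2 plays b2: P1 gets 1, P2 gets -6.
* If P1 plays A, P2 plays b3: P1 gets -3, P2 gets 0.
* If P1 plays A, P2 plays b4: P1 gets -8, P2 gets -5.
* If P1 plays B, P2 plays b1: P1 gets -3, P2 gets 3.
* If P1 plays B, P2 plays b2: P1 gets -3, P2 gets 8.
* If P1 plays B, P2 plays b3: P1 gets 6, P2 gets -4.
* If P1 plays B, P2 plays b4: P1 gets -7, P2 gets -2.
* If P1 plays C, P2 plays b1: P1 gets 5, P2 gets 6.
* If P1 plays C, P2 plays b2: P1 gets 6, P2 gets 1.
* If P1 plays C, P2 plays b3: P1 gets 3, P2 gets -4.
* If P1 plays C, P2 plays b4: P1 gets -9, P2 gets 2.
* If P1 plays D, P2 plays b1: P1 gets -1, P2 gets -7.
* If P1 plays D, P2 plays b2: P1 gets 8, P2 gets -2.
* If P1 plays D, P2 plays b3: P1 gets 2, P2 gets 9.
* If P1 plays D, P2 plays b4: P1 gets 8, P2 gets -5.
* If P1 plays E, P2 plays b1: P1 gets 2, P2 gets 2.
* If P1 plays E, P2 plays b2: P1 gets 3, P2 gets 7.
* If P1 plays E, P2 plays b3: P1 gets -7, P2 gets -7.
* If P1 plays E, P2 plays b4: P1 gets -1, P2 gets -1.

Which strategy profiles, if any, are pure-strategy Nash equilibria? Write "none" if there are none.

(C, b1)

Check each profile: it is a Nash equilibrium iff no player can strictly gain by switching unilaterally.
(A, b1): P1 can switch to B (-8 → -3). Not NE.
(A, b2): P1 can switch to C (1 → 6). Not NE.
(A, b3): P1 can switch to B (-3 → 6). Not NE.
(A, b4): P1 can switch to B (-8 → -7). Not NE.
(B, b1): P1 can switch to C (-3 → 5). Not NE.
(B, b2): P1 can switch to A (-3 → 1). Not NE.
(B, b3): P2 can switch to b1 (-4 → 3). Not NE.
(B, b4): P1 can switch to D (-7 → 8). Not NE.
(C, b1): P1 gets 5, best alternative 2; P2 gets 6, best alternative 2. No profitable deviation — NE.
(C, b2): P1 can switch to D (6 → 8). Not NE.
(C, b3): P1 can switch to B (3 → 6). Not NE.
(C, b4): P1 can switch to A (-9 → -8). Not NE.
(D, b1): P1 can switch to C (-1 → 5). Not NE.
(The remaining 7 profiles each have a profitable deviation by the same check.)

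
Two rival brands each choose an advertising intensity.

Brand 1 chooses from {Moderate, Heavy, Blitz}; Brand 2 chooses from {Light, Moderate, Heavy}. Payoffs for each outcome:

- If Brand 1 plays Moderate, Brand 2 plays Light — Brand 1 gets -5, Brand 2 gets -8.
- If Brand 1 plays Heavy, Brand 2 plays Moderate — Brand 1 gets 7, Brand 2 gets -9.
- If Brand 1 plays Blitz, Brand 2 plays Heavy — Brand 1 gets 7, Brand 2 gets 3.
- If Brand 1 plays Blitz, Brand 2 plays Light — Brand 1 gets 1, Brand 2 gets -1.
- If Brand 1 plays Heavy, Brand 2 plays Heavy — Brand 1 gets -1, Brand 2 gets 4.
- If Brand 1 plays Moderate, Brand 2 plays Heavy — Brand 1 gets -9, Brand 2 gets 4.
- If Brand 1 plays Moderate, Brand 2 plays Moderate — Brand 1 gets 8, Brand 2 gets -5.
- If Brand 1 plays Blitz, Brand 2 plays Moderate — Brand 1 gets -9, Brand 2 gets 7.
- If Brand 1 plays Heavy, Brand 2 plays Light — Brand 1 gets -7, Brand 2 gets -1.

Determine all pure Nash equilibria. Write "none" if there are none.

none

Brand 1 against Light: payoffs -5, -7, 1 → best response Blitz.
Brand 1 against Moderate: payoffs 8, 7, -9 → best response Moderate.
Brand 1 against Heavy: payoffs -9, -1, 7 → best response Blitz.
Brand 2 against Moderate: payoffs -8, -5, 4 → best response Heavy.
Brand 2 against Heavy: payoffs -1, -9, 4 → best response Heavy.
Brand 2 against Blitz: payoffs -1, 7, 3 → best response Moderate.
No profile is a mutual best response for all players.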